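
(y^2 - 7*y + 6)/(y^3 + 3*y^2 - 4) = (y - 6)/(y^2 + 4*y + 4)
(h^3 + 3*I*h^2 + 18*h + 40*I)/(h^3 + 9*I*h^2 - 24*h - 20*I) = (h - 4*I)/(h + 2*I)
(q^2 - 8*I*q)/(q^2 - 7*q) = (q - 8*I)/(q - 7)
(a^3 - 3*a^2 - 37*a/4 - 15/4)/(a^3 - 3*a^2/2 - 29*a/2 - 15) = (a + 1/2)/(a + 2)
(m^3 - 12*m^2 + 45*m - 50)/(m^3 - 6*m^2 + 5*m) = (m^2 - 7*m + 10)/(m*(m - 1))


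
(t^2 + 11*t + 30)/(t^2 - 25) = (t + 6)/(t - 5)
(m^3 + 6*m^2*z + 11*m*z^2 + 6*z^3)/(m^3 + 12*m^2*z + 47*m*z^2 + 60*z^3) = (m^2 + 3*m*z + 2*z^2)/(m^2 + 9*m*z + 20*z^2)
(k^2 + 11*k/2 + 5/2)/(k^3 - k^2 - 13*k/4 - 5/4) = 2*(k + 5)/(2*k^2 - 3*k - 5)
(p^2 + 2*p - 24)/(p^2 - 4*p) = (p + 6)/p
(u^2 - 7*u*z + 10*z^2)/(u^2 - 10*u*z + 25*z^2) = (-u + 2*z)/(-u + 5*z)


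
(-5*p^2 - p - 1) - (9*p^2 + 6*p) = -14*p^2 - 7*p - 1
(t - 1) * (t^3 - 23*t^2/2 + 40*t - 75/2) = t^4 - 25*t^3/2 + 103*t^2/2 - 155*t/2 + 75/2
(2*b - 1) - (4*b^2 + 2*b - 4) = 3 - 4*b^2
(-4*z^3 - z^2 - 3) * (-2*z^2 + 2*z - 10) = 8*z^5 - 6*z^4 + 38*z^3 + 16*z^2 - 6*z + 30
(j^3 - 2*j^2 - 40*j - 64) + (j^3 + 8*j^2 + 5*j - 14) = 2*j^3 + 6*j^2 - 35*j - 78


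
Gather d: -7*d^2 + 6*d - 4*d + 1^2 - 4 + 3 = -7*d^2 + 2*d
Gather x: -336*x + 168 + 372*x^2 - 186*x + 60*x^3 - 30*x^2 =60*x^3 + 342*x^2 - 522*x + 168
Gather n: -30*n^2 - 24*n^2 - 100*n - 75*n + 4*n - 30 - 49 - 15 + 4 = -54*n^2 - 171*n - 90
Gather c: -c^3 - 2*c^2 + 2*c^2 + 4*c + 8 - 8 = -c^3 + 4*c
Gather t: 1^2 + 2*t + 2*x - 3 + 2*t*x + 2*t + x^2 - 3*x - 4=t*(2*x + 4) + x^2 - x - 6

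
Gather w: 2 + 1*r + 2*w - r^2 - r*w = -r^2 + r + w*(2 - r) + 2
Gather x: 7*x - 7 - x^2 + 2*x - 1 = -x^2 + 9*x - 8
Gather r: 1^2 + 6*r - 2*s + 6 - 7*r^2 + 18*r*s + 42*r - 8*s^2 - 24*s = -7*r^2 + r*(18*s + 48) - 8*s^2 - 26*s + 7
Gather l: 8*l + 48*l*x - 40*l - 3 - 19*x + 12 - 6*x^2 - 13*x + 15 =l*(48*x - 32) - 6*x^2 - 32*x + 24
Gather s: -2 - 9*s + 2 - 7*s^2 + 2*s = -7*s^2 - 7*s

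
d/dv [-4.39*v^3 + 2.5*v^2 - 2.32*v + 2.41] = -13.17*v^2 + 5.0*v - 2.32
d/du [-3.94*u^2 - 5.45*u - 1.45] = -7.88*u - 5.45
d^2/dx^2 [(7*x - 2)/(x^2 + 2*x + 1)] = 2*(7*x - 20)/(x^4 + 4*x^3 + 6*x^2 + 4*x + 1)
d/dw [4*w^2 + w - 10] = 8*w + 1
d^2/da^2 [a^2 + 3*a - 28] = 2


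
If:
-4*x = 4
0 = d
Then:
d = 0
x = -1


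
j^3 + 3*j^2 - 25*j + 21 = (j - 3)*(j - 1)*(j + 7)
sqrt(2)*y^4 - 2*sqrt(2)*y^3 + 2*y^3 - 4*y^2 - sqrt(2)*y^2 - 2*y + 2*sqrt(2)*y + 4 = (y - 2)*(y - 1)*(y + sqrt(2))*(sqrt(2)*y + sqrt(2))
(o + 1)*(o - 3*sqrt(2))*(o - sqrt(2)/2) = o^3 - 7*sqrt(2)*o^2/2 + o^2 - 7*sqrt(2)*o/2 + 3*o + 3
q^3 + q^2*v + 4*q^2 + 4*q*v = q*(q + 4)*(q + v)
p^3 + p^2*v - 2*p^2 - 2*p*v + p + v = (p - 1)^2*(p + v)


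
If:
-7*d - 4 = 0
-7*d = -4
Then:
No Solution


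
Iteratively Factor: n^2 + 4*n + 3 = (n + 3)*(n + 1)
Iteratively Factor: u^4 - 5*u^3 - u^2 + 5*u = (u - 1)*(u^3 - 4*u^2 - 5*u) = (u - 1)*(u + 1)*(u^2 - 5*u) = u*(u - 1)*(u + 1)*(u - 5)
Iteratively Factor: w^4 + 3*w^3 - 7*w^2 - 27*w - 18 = (w + 2)*(w^3 + w^2 - 9*w - 9) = (w + 1)*(w + 2)*(w^2 - 9) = (w - 3)*(w + 1)*(w + 2)*(w + 3)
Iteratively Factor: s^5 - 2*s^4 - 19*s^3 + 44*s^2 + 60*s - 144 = (s - 2)*(s^4 - 19*s^2 + 6*s + 72) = (s - 2)*(s + 4)*(s^3 - 4*s^2 - 3*s + 18) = (s - 3)*(s - 2)*(s + 4)*(s^2 - s - 6) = (s - 3)*(s - 2)*(s + 2)*(s + 4)*(s - 3)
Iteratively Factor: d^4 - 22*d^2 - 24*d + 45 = (d + 3)*(d^3 - 3*d^2 - 13*d + 15) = (d - 5)*(d + 3)*(d^2 + 2*d - 3) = (d - 5)*(d - 1)*(d + 3)*(d + 3)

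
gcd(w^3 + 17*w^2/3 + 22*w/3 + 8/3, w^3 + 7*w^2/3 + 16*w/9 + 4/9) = w^2 + 5*w/3 + 2/3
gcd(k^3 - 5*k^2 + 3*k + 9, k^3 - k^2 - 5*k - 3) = k^2 - 2*k - 3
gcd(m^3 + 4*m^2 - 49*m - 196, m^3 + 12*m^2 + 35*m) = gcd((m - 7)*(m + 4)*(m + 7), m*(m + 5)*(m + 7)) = m + 7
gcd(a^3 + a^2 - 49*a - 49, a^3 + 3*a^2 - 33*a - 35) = a^2 + 8*a + 7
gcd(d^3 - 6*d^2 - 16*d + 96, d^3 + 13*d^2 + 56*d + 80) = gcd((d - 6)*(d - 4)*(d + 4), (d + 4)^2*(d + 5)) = d + 4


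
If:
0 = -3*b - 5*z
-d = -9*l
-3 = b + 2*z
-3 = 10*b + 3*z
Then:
No Solution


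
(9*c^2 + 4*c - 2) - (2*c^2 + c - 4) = 7*c^2 + 3*c + 2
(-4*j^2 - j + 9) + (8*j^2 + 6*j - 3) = 4*j^2 + 5*j + 6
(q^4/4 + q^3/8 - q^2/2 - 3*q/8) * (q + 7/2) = q^5/4 + q^4 - q^3/16 - 17*q^2/8 - 21*q/16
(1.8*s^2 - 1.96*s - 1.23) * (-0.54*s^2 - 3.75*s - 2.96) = -0.972*s^4 - 5.6916*s^3 + 2.6862*s^2 + 10.4141*s + 3.6408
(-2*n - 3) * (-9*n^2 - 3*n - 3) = 18*n^3 + 33*n^2 + 15*n + 9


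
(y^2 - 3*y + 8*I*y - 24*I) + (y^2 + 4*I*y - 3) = 2*y^2 - 3*y + 12*I*y - 3 - 24*I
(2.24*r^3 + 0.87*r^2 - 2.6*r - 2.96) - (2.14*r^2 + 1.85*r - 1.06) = 2.24*r^3 - 1.27*r^2 - 4.45*r - 1.9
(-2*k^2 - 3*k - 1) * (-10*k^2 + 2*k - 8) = 20*k^4 + 26*k^3 + 20*k^2 + 22*k + 8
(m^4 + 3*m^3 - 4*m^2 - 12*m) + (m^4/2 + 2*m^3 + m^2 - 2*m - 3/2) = 3*m^4/2 + 5*m^3 - 3*m^2 - 14*m - 3/2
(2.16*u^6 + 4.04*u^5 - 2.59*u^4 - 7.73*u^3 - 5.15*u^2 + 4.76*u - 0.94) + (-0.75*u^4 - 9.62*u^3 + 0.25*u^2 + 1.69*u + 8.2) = 2.16*u^6 + 4.04*u^5 - 3.34*u^4 - 17.35*u^3 - 4.9*u^2 + 6.45*u + 7.26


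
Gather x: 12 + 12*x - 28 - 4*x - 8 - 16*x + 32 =8 - 8*x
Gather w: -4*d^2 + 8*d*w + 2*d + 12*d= -4*d^2 + 8*d*w + 14*d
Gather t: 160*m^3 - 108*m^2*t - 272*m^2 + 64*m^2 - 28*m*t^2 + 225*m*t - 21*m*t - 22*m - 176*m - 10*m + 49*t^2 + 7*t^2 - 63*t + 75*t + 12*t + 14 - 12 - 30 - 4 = 160*m^3 - 208*m^2 - 208*m + t^2*(56 - 28*m) + t*(-108*m^2 + 204*m + 24) - 32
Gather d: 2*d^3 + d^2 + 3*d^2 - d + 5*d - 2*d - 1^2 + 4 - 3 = 2*d^3 + 4*d^2 + 2*d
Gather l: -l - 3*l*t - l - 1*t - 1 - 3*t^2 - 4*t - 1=l*(-3*t - 2) - 3*t^2 - 5*t - 2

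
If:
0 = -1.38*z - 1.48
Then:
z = -1.07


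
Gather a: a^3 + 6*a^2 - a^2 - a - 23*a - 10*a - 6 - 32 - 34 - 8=a^3 + 5*a^2 - 34*a - 80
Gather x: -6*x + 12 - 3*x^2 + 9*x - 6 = -3*x^2 + 3*x + 6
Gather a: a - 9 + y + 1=a + y - 8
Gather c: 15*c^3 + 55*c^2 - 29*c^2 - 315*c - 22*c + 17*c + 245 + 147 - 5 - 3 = 15*c^3 + 26*c^2 - 320*c + 384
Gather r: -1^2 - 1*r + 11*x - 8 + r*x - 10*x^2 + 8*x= r*(x - 1) - 10*x^2 + 19*x - 9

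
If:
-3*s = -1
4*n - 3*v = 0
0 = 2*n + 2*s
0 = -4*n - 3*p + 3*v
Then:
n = -1/3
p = 0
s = 1/3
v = -4/9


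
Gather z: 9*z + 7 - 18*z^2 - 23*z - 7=-18*z^2 - 14*z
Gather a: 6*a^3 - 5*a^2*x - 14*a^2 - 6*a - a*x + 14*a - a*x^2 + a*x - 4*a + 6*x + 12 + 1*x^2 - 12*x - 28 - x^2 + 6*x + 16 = 6*a^3 + a^2*(-5*x - 14) + a*(4 - x^2)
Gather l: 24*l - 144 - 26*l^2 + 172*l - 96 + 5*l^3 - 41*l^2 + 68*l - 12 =5*l^3 - 67*l^2 + 264*l - 252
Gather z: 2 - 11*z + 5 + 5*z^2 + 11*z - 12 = 5*z^2 - 5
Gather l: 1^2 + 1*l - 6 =l - 5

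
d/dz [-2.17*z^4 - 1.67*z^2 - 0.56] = z*(-8.68*z^2 - 3.34)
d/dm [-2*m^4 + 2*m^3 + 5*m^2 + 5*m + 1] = -8*m^3 + 6*m^2 + 10*m + 5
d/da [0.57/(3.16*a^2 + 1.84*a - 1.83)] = (-3.6024*a - 1.0488)/(3.16*a^2 + 1.84*a - 1.83)^2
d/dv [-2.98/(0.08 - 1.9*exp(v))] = -5.662*exp(v)/(1.9*exp(v) - 0.08)^2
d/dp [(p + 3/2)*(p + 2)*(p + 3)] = 3*p^2 + 13*p + 27/2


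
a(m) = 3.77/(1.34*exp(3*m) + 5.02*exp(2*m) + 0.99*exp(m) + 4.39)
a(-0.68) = 0.59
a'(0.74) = -0.19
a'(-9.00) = 0.00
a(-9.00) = 0.86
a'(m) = 3.77*(-4.02*exp(3*m) - 10.04*exp(2*m) - 0.99*exp(m))/(1.34*exp(3*m) + 5.02*exp(2*m) + 0.99*exp(m) + 4.39)^2 = (-15.1554*exp(2*m) - 37.8508*exp(m) - 3.7323)*exp(m)/(1.34*exp(3*m) + 5.02*exp(2*m) + 0.99*exp(m) + 4.39)^2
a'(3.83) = -0.00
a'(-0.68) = -0.34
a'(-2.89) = -0.02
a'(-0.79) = -0.30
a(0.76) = 0.09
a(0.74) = 0.09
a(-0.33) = 0.46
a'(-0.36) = -0.41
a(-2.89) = 0.85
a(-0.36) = 0.47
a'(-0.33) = -0.42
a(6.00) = 0.00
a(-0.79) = 0.63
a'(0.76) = -0.18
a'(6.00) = 0.00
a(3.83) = 0.00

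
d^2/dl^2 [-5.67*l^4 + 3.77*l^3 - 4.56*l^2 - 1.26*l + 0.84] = -68.04*l^2 + 22.62*l - 9.12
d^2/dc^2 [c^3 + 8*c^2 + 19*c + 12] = 6*c + 16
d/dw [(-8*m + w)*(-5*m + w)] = -13*m + 2*w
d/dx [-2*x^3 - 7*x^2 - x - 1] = -6*x^2 - 14*x - 1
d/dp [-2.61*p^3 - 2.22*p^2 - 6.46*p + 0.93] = -7.83*p^2 - 4.44*p - 6.46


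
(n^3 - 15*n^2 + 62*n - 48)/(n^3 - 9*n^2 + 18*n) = (n^2 - 9*n + 8)/(n*(n - 3))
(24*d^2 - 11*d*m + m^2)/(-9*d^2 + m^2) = (-8*d + m)/(3*d + m)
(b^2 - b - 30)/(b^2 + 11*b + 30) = (b - 6)/(b + 6)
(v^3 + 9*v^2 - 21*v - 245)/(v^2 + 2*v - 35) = v + 7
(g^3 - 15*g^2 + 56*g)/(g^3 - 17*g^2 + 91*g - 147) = g*(g - 8)/(g^2 - 10*g + 21)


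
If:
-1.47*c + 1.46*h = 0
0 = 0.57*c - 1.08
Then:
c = 1.89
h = 1.91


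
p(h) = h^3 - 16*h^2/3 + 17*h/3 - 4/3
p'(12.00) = 309.67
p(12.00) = 1026.67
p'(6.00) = 49.67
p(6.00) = 56.67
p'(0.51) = 1.01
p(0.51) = 0.30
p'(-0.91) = 17.86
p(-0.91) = -11.66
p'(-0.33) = 9.51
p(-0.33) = -3.82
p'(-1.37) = 25.91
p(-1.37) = -21.68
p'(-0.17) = 7.57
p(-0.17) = -2.46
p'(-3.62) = 83.59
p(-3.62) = -139.17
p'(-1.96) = 38.10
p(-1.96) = -40.46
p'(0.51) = 1.01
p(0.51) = 0.30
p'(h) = 3*h^2 - 32*h/3 + 17/3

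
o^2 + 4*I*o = o*(o + 4*I)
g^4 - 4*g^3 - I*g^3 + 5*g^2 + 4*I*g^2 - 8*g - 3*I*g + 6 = (g - 3)*(g - 1)*(g - 2*I)*(g + I)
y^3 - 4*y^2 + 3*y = y*(y - 3)*(y - 1)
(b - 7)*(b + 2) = b^2 - 5*b - 14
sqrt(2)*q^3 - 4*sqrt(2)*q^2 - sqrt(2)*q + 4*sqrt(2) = (q - 4)*(q - 1)*(sqrt(2)*q + sqrt(2))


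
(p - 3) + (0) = p - 3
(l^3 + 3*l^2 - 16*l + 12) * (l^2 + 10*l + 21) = l^5 + 13*l^4 + 35*l^3 - 85*l^2 - 216*l + 252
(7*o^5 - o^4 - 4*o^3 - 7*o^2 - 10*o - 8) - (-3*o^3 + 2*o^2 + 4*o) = 7*o^5 - o^4 - o^3 - 9*o^2 - 14*o - 8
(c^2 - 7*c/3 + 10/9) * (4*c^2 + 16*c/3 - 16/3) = 4*c^4 - 4*c^3 - 40*c^2/3 + 496*c/27 - 160/27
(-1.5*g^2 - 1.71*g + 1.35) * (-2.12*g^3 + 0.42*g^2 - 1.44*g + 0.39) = 3.18*g^5 + 2.9952*g^4 - 1.4202*g^3 + 2.4444*g^2 - 2.6109*g + 0.5265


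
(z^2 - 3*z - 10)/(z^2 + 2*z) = (z - 5)/z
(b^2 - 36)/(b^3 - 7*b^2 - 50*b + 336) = (b + 6)/(b^2 - b - 56)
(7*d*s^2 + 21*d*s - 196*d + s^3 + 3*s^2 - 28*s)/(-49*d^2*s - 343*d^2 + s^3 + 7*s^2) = (s - 4)/(-7*d + s)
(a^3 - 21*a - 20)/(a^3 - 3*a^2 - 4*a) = (a^2 - a - 20)/(a*(a - 4))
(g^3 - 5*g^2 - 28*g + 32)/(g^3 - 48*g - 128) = (g - 1)/(g + 4)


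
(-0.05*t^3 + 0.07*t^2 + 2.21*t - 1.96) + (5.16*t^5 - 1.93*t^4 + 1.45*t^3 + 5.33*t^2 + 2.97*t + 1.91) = 5.16*t^5 - 1.93*t^4 + 1.4*t^3 + 5.4*t^2 + 5.18*t - 0.05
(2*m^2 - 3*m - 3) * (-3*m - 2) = -6*m^3 + 5*m^2 + 15*m + 6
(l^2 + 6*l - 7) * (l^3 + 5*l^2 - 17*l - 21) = l^5 + 11*l^4 + 6*l^3 - 158*l^2 - 7*l + 147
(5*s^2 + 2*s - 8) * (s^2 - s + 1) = 5*s^4 - 3*s^3 - 5*s^2 + 10*s - 8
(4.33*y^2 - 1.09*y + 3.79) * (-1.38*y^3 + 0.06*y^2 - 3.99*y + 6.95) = -5.9754*y^5 + 1.764*y^4 - 22.5723*y^3 + 34.67*y^2 - 22.6976*y + 26.3405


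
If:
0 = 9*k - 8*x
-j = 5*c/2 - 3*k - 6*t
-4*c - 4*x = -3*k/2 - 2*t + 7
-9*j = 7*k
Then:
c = -1840*x/1539 - 42/19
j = -56*x/81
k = 8*x/9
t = -1628*x/1539 - 35/38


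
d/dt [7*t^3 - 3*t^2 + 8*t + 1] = 21*t^2 - 6*t + 8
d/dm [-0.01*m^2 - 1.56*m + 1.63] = -0.02*m - 1.56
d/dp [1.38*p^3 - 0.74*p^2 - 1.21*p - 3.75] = 4.14*p^2 - 1.48*p - 1.21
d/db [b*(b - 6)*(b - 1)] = 3*b^2 - 14*b + 6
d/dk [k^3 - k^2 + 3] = k*(3*k - 2)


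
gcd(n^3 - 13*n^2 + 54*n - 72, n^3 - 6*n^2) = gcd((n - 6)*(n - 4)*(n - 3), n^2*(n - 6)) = n - 6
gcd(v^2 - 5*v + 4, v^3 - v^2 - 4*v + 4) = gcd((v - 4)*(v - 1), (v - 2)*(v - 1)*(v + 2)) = v - 1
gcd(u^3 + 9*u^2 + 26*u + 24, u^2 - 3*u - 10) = u + 2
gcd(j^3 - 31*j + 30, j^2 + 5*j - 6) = j^2 + 5*j - 6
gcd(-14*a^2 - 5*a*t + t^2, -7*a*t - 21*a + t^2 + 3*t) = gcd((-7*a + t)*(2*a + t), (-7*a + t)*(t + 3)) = -7*a + t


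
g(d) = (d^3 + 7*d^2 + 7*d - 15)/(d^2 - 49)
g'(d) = -2*d*(d^3 + 7*d^2 + 7*d - 15)/(d^2 - 49)^2 + (3*d^2 + 14*d + 7)/(d^2 - 49)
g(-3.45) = -0.08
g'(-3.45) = 0.17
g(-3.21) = -0.04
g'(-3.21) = 0.19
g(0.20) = 0.27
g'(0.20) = -0.20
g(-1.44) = 0.29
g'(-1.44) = 0.13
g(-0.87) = 0.34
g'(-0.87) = 0.05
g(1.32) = -0.18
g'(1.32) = -0.66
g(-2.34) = 0.13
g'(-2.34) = 0.20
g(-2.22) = 0.16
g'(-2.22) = 0.19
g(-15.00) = -10.91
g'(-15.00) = 0.82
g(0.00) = 0.31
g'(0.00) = -0.14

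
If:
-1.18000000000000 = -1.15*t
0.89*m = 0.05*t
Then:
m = 0.06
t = 1.03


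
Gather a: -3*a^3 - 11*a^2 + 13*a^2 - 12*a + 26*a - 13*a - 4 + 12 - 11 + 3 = -3*a^3 + 2*a^2 + a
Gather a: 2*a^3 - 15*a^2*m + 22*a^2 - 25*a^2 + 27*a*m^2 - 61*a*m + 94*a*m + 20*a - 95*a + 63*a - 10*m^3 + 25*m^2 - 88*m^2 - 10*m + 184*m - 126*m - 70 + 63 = 2*a^3 + a^2*(-15*m - 3) + a*(27*m^2 + 33*m - 12) - 10*m^3 - 63*m^2 + 48*m - 7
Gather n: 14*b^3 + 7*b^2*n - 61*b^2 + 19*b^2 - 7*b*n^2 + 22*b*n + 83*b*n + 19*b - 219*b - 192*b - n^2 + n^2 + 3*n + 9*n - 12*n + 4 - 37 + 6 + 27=14*b^3 - 42*b^2 - 7*b*n^2 - 392*b + n*(7*b^2 + 105*b)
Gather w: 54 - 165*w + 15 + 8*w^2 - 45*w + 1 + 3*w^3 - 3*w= 3*w^3 + 8*w^2 - 213*w + 70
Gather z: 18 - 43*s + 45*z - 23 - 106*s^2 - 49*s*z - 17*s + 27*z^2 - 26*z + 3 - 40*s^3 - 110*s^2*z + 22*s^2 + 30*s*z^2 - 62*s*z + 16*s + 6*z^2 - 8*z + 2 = -40*s^3 - 84*s^2 - 44*s + z^2*(30*s + 33) + z*(-110*s^2 - 111*s + 11)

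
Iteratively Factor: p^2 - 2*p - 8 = (p + 2)*(p - 4)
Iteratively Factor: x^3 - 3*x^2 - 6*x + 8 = (x - 4)*(x^2 + x - 2) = (x - 4)*(x + 2)*(x - 1)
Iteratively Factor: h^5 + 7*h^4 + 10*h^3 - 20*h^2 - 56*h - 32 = (h + 1)*(h^4 + 6*h^3 + 4*h^2 - 24*h - 32) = (h + 1)*(h + 2)*(h^3 + 4*h^2 - 4*h - 16) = (h + 1)*(h + 2)*(h + 4)*(h^2 - 4) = (h + 1)*(h + 2)^2*(h + 4)*(h - 2)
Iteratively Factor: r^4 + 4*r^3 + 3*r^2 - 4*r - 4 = (r + 2)*(r^3 + 2*r^2 - r - 2) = (r - 1)*(r + 2)*(r^2 + 3*r + 2) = (r - 1)*(r + 1)*(r + 2)*(r + 2)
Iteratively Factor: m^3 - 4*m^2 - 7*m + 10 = (m + 2)*(m^2 - 6*m + 5) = (m - 1)*(m + 2)*(m - 5)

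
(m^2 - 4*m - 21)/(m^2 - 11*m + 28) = (m + 3)/(m - 4)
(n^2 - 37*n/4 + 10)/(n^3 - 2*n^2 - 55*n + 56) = (n - 5/4)/(n^2 + 6*n - 7)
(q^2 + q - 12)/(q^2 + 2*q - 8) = (q - 3)/(q - 2)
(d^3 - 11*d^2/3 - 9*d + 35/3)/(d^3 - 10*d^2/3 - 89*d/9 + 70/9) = 3*(d - 1)/(3*d - 2)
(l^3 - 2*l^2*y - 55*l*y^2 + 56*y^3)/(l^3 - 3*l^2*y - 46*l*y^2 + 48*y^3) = (l + 7*y)/(l + 6*y)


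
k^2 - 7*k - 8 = (k - 8)*(k + 1)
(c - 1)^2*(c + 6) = c^3 + 4*c^2 - 11*c + 6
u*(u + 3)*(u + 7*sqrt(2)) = u^3 + 3*u^2 + 7*sqrt(2)*u^2 + 21*sqrt(2)*u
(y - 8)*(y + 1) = y^2 - 7*y - 8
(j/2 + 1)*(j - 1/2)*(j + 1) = j^3/2 + 5*j^2/4 + j/4 - 1/2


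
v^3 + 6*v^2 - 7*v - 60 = (v - 3)*(v + 4)*(v + 5)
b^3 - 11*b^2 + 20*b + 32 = (b - 8)*(b - 4)*(b + 1)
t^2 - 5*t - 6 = (t - 6)*(t + 1)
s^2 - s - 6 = (s - 3)*(s + 2)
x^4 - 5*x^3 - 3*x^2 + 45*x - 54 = (x - 3)^2*(x - 2)*(x + 3)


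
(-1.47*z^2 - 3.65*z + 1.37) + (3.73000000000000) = -1.47*z^2 - 3.65*z + 5.1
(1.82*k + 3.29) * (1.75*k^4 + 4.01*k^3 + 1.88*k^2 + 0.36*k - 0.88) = 3.185*k^5 + 13.0557*k^4 + 16.6145*k^3 + 6.8404*k^2 - 0.4172*k - 2.8952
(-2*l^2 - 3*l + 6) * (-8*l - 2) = 16*l^3 + 28*l^2 - 42*l - 12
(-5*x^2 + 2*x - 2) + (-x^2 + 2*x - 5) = -6*x^2 + 4*x - 7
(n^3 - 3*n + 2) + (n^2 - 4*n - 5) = n^3 + n^2 - 7*n - 3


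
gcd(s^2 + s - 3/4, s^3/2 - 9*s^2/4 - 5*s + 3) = s - 1/2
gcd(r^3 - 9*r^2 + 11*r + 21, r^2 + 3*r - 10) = 1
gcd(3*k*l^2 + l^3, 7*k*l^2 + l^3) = l^2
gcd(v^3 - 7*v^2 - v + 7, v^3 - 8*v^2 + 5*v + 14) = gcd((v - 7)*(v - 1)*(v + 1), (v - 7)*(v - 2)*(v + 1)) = v^2 - 6*v - 7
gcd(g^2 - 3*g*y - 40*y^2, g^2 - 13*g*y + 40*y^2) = -g + 8*y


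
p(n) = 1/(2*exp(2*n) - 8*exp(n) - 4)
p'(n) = (-4*exp(2*n) + 8*exp(n))/(2*exp(2*n) - 8*exp(n) - 4)^2 = (2 - exp(n))*exp(n)/(-exp(2*n) + 4*exp(n) + 2)^2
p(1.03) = -0.09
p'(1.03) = -0.08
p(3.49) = 0.00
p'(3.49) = -0.00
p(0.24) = -0.09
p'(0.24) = 0.03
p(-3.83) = -0.24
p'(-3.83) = 0.01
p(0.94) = -0.09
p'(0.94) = -0.04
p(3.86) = 0.00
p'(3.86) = -0.00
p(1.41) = -0.31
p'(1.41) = -3.32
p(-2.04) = -0.20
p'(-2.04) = 0.04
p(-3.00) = -0.23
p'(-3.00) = 0.02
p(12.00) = 0.00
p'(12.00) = 0.00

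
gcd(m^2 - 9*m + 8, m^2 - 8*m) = m - 8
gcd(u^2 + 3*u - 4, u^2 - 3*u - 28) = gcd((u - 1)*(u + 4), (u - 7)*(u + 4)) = u + 4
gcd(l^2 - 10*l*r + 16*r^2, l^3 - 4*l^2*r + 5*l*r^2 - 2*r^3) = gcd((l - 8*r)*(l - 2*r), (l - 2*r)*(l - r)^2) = -l + 2*r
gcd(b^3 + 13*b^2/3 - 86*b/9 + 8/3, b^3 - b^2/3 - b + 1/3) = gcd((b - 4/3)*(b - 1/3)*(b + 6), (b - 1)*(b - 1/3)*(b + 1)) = b - 1/3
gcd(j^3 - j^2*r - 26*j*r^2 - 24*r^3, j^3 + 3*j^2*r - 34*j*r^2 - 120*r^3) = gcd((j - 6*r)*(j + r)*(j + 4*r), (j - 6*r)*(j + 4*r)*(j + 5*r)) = -j^2 + 2*j*r + 24*r^2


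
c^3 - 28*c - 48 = (c - 6)*(c + 2)*(c + 4)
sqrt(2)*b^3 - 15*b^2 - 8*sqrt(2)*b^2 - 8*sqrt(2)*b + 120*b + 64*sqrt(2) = (b - 8)*(b - 8*sqrt(2))*(sqrt(2)*b + 1)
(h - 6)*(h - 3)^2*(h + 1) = h^4 - 11*h^3 + 33*h^2 - 9*h - 54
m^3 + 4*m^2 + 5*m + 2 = (m + 1)^2*(m + 2)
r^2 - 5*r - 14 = (r - 7)*(r + 2)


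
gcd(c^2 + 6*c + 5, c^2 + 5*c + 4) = c + 1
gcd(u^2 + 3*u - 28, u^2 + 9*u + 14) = u + 7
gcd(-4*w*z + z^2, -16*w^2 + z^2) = -4*w + z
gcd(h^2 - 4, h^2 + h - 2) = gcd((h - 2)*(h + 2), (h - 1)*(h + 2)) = h + 2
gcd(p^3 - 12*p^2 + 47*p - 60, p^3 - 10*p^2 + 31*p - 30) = p^2 - 8*p + 15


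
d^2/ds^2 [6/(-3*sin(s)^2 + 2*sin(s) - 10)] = 12*(18*sin(s)^4 - 9*sin(s)^3 - 85*sin(s)^2 + 28*sin(s) + 26)/(3*sin(s)^2 - 2*sin(s) + 10)^3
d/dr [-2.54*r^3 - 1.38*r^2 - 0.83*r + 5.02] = -7.62*r^2 - 2.76*r - 0.83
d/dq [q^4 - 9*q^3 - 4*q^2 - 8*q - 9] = 4*q^3 - 27*q^2 - 8*q - 8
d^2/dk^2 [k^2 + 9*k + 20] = 2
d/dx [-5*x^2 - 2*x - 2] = -10*x - 2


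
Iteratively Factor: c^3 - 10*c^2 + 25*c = (c - 5)*(c^2 - 5*c) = (c - 5)^2*(c)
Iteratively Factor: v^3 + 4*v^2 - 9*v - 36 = (v - 3)*(v^2 + 7*v + 12) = (v - 3)*(v + 3)*(v + 4)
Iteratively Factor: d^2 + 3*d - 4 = (d + 4)*(d - 1)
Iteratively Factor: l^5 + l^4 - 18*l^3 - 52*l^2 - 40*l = (l)*(l^4 + l^3 - 18*l^2 - 52*l - 40) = l*(l + 2)*(l^3 - l^2 - 16*l - 20) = l*(l - 5)*(l + 2)*(l^2 + 4*l + 4) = l*(l - 5)*(l + 2)^2*(l + 2)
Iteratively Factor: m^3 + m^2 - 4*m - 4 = (m + 1)*(m^2 - 4) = (m + 1)*(m + 2)*(m - 2)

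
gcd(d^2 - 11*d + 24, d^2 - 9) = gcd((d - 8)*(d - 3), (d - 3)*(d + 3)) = d - 3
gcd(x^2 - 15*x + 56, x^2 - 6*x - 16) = x - 8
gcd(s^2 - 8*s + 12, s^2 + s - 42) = s - 6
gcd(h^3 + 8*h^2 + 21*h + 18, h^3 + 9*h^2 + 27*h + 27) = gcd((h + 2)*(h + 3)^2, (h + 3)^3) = h^2 + 6*h + 9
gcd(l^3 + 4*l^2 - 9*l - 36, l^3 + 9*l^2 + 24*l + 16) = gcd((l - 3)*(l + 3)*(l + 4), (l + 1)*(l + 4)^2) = l + 4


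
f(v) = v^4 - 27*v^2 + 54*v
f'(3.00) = 0.00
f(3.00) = 0.00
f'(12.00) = 6318.00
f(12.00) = 17496.00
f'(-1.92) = 129.37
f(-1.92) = -189.62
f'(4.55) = 185.09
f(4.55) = 115.33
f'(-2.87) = 114.42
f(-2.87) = -309.53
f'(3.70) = 56.81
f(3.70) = 17.59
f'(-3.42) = 78.67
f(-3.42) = -363.68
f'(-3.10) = 102.24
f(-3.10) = -334.52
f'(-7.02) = -950.71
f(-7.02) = 718.91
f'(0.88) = 9.21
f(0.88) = 27.21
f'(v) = 4*v^3 - 54*v + 54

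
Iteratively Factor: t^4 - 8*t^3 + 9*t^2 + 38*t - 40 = (t - 4)*(t^3 - 4*t^2 - 7*t + 10) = (t - 4)*(t - 1)*(t^2 - 3*t - 10) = (t - 5)*(t - 4)*(t - 1)*(t + 2)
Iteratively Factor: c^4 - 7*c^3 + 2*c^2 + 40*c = (c - 4)*(c^3 - 3*c^2 - 10*c) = (c - 5)*(c - 4)*(c^2 + 2*c) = (c - 5)*(c - 4)*(c + 2)*(c)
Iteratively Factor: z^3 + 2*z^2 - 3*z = (z - 1)*(z^2 + 3*z) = z*(z - 1)*(z + 3)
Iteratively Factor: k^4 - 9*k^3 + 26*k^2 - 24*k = (k - 2)*(k^3 - 7*k^2 + 12*k) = k*(k - 2)*(k^2 - 7*k + 12) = k*(k - 3)*(k - 2)*(k - 4)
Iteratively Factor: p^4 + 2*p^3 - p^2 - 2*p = (p + 1)*(p^3 + p^2 - 2*p) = p*(p + 1)*(p^2 + p - 2) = p*(p - 1)*(p + 1)*(p + 2)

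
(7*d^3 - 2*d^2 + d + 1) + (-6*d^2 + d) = 7*d^3 - 8*d^2 + 2*d + 1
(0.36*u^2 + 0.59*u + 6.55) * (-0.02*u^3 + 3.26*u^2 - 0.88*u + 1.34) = -0.0072*u^5 + 1.1618*u^4 + 1.4756*u^3 + 21.3162*u^2 - 4.9734*u + 8.777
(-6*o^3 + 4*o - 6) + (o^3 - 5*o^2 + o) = -5*o^3 - 5*o^2 + 5*o - 6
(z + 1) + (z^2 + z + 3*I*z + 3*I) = z^2 + 2*z + 3*I*z + 1 + 3*I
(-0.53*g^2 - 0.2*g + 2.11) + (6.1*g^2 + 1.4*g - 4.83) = 5.57*g^2 + 1.2*g - 2.72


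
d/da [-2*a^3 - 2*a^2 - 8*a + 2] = -6*a^2 - 4*a - 8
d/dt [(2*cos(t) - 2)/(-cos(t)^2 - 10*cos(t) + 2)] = 2*(sin(t)^2 + 2*cos(t) + 7)*sin(t)/(cos(t)^2 + 10*cos(t) - 2)^2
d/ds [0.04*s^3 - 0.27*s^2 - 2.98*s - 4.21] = 0.12*s^2 - 0.54*s - 2.98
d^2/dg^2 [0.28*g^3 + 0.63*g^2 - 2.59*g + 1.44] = 1.68*g + 1.26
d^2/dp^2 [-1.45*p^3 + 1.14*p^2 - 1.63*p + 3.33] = 2.28 - 8.7*p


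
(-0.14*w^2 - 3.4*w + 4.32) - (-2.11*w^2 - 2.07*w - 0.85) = 1.97*w^2 - 1.33*w + 5.17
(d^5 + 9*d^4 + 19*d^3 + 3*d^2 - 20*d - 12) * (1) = d^5 + 9*d^4 + 19*d^3 + 3*d^2 - 20*d - 12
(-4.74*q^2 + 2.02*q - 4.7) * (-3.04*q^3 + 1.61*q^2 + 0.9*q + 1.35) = 14.4096*q^5 - 13.7722*q^4 + 13.2742*q^3 - 12.148*q^2 - 1.503*q - 6.345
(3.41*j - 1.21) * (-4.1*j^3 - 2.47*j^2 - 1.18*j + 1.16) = -13.981*j^4 - 3.4617*j^3 - 1.0351*j^2 + 5.3834*j - 1.4036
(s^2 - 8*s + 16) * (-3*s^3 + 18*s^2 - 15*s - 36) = -3*s^5 + 42*s^4 - 207*s^3 + 372*s^2 + 48*s - 576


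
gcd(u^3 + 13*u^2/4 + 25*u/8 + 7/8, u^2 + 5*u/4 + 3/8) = u + 1/2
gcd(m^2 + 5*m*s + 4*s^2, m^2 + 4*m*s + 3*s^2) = m + s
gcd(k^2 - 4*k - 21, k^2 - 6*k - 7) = k - 7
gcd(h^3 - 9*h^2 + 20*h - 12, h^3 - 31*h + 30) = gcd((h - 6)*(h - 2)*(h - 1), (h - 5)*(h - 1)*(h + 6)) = h - 1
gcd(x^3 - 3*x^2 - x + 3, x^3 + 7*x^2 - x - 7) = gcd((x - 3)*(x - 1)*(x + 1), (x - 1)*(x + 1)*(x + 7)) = x^2 - 1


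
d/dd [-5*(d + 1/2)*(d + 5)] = -10*d - 55/2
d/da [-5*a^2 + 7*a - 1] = 7 - 10*a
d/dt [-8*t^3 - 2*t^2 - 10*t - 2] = -24*t^2 - 4*t - 10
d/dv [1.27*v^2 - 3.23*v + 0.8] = 2.54*v - 3.23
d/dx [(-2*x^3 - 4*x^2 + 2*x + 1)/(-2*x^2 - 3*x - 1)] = (4*x^4 + 12*x^3 + 22*x^2 + 12*x + 1)/(4*x^4 + 12*x^3 + 13*x^2 + 6*x + 1)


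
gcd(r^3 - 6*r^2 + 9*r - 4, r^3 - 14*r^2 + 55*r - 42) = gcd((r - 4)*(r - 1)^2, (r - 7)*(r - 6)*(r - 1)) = r - 1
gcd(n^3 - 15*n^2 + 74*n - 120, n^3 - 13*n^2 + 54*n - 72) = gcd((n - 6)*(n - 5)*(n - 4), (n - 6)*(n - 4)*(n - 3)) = n^2 - 10*n + 24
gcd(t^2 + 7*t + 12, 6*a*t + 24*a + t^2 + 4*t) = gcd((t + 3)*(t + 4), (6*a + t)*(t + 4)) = t + 4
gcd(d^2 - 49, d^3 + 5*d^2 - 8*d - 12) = 1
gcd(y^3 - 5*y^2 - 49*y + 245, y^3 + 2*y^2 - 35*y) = y^2 + 2*y - 35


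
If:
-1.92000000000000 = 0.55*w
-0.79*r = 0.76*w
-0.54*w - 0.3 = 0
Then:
No Solution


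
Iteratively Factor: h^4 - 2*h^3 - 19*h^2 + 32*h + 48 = (h + 4)*(h^3 - 6*h^2 + 5*h + 12) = (h - 3)*(h + 4)*(h^2 - 3*h - 4) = (h - 4)*(h - 3)*(h + 4)*(h + 1)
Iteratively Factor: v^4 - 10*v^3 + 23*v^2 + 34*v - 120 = (v - 5)*(v^3 - 5*v^2 - 2*v + 24) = (v - 5)*(v + 2)*(v^2 - 7*v + 12) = (v - 5)*(v - 4)*(v + 2)*(v - 3)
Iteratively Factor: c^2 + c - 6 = (c - 2)*(c + 3)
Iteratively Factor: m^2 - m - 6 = (m + 2)*(m - 3)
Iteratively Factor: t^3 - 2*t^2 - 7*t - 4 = (t - 4)*(t^2 + 2*t + 1) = (t - 4)*(t + 1)*(t + 1)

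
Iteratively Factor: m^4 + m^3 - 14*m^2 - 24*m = (m - 4)*(m^3 + 5*m^2 + 6*m) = (m - 4)*(m + 3)*(m^2 + 2*m) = (m - 4)*(m + 2)*(m + 3)*(m)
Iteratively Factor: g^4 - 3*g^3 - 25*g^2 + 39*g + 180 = (g + 3)*(g^3 - 6*g^2 - 7*g + 60) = (g - 4)*(g + 3)*(g^2 - 2*g - 15) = (g - 4)*(g + 3)^2*(g - 5)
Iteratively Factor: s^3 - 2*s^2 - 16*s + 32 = (s + 4)*(s^2 - 6*s + 8) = (s - 4)*(s + 4)*(s - 2)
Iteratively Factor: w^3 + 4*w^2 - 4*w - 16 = (w + 2)*(w^2 + 2*w - 8) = (w - 2)*(w + 2)*(w + 4)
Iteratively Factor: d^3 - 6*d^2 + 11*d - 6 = (d - 3)*(d^2 - 3*d + 2) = (d - 3)*(d - 2)*(d - 1)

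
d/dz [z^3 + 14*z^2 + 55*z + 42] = 3*z^2 + 28*z + 55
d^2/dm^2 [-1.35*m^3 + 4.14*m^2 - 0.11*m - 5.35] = 8.28 - 8.1*m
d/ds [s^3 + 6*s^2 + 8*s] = 3*s^2 + 12*s + 8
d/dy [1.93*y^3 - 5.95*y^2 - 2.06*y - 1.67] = 5.79*y^2 - 11.9*y - 2.06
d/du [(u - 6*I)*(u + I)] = 2*u - 5*I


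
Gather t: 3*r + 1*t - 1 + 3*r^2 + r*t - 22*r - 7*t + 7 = 3*r^2 - 19*r + t*(r - 6) + 6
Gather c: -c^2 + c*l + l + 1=-c^2 + c*l + l + 1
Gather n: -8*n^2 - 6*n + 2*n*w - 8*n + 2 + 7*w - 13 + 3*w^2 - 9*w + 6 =-8*n^2 + n*(2*w - 14) + 3*w^2 - 2*w - 5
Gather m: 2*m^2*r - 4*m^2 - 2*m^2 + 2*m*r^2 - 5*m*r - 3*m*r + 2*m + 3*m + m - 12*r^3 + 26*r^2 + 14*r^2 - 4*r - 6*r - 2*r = m^2*(2*r - 6) + m*(2*r^2 - 8*r + 6) - 12*r^3 + 40*r^2 - 12*r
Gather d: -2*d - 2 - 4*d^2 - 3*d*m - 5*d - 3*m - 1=-4*d^2 + d*(-3*m - 7) - 3*m - 3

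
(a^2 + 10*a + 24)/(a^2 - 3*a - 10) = (a^2 + 10*a + 24)/(a^2 - 3*a - 10)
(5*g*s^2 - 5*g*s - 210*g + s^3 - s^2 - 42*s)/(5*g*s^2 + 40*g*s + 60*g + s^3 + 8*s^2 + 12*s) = (s - 7)/(s + 2)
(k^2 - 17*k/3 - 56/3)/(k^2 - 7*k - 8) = (k + 7/3)/(k + 1)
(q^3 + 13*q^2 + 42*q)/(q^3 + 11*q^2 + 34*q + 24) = q*(q + 7)/(q^2 + 5*q + 4)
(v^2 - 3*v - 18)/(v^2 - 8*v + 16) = (v^2 - 3*v - 18)/(v^2 - 8*v + 16)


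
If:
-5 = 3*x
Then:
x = -5/3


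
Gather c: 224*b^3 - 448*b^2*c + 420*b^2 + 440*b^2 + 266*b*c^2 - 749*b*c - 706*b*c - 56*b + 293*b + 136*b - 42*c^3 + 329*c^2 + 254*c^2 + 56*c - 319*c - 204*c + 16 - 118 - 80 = 224*b^3 + 860*b^2 + 373*b - 42*c^3 + c^2*(266*b + 583) + c*(-448*b^2 - 1455*b - 467) - 182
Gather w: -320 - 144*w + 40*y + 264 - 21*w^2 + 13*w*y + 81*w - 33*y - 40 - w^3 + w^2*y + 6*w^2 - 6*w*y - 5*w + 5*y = -w^3 + w^2*(y - 15) + w*(7*y - 68) + 12*y - 96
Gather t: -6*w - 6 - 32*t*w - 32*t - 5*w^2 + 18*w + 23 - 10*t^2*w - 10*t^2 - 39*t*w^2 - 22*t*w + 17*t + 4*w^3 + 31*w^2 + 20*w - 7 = t^2*(-10*w - 10) + t*(-39*w^2 - 54*w - 15) + 4*w^3 + 26*w^2 + 32*w + 10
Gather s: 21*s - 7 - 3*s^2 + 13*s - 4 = -3*s^2 + 34*s - 11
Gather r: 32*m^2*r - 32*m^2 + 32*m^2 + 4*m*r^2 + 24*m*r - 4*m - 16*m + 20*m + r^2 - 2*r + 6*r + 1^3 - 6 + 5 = r^2*(4*m + 1) + r*(32*m^2 + 24*m + 4)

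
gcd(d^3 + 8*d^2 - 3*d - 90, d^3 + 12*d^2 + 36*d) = d + 6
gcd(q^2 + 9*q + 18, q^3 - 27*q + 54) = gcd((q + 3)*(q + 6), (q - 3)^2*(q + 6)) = q + 6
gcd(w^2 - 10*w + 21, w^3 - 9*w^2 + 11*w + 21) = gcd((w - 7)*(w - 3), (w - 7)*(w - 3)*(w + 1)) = w^2 - 10*w + 21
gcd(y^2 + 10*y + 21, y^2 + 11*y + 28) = y + 7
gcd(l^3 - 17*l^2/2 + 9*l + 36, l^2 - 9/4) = l + 3/2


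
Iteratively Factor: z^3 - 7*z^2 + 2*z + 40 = (z - 5)*(z^2 - 2*z - 8) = (z - 5)*(z + 2)*(z - 4)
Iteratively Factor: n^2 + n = (n)*(n + 1)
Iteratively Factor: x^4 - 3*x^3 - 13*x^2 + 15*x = (x + 3)*(x^3 - 6*x^2 + 5*x) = (x - 5)*(x + 3)*(x^2 - x) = x*(x - 5)*(x + 3)*(x - 1)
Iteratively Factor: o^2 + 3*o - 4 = (o + 4)*(o - 1)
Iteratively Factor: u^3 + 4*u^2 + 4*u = (u + 2)*(u^2 + 2*u) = (u + 2)^2*(u)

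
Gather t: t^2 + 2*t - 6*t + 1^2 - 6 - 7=t^2 - 4*t - 12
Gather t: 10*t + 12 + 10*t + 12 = 20*t + 24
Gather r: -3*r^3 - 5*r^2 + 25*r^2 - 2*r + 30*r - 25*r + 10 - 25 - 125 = -3*r^3 + 20*r^2 + 3*r - 140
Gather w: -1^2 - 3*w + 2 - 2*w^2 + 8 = -2*w^2 - 3*w + 9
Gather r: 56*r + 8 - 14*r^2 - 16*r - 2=-14*r^2 + 40*r + 6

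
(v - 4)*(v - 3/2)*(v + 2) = v^3 - 7*v^2/2 - 5*v + 12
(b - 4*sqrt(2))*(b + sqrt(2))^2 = b^3 - 2*sqrt(2)*b^2 - 14*b - 8*sqrt(2)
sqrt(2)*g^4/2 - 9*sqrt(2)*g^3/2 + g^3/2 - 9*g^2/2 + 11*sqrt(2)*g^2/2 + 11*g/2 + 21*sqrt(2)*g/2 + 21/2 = (g - 7)*(g - 3)*(g + sqrt(2)/2)*(sqrt(2)*g/2 + sqrt(2)/2)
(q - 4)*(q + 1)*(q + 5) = q^3 + 2*q^2 - 19*q - 20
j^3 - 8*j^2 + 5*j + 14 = (j - 7)*(j - 2)*(j + 1)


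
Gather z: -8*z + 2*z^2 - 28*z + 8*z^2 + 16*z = 10*z^2 - 20*z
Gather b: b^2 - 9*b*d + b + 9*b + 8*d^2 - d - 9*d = b^2 + b*(10 - 9*d) + 8*d^2 - 10*d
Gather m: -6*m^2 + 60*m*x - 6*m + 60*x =-6*m^2 + m*(60*x - 6) + 60*x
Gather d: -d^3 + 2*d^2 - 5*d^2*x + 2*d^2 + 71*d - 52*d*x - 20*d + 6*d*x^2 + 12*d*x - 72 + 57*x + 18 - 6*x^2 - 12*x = -d^3 + d^2*(4 - 5*x) + d*(6*x^2 - 40*x + 51) - 6*x^2 + 45*x - 54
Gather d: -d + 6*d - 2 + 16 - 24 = 5*d - 10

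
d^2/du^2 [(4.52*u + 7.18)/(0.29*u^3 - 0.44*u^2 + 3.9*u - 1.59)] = (2.280792*u^5 + 3.785544*u^4 - 23.132784*u^3 + 82.073832*u^2 - 73.034244*u + 264.426384)/(0.024389*u^9 - 0.111012*u^8 + 1.152402*u^7 - 3.472181*u^6 + 16.715124*u^5 - 31.790412*u^4 + 77.889087*u^3 - 75.888792*u^2 + 29.57877*u - 4.019679)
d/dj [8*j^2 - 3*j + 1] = 16*j - 3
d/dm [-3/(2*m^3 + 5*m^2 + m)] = 3*(6*m^2 + 10*m + 1)/(m^2*(2*m^2 + 5*m + 1)^2)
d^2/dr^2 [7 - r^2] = -2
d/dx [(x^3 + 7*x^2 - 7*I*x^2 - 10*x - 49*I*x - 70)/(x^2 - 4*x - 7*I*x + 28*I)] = (x^4 + x^3*(-8 - 14*I) + x^2*(-67 + 112*I) + x*(532 + 392*I) + 1092 - 770*I)/(x^4 + x^3*(-8 - 14*I) + x^2*(-33 + 112*I) + x*(392 - 224*I) - 784)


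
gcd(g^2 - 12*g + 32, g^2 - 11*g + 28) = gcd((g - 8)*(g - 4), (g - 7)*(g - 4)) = g - 4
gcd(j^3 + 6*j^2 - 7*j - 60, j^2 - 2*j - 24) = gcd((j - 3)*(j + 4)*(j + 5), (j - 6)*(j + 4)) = j + 4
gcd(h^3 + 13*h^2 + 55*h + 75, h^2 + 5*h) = h + 5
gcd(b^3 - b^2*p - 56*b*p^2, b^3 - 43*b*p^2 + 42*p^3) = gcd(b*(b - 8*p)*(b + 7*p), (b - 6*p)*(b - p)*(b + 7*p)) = b + 7*p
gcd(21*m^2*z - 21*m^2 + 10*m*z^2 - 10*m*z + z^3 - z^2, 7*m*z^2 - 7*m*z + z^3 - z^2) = 7*m*z - 7*m + z^2 - z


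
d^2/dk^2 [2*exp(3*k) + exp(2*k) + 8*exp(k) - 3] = (18*exp(2*k) + 4*exp(k) + 8)*exp(k)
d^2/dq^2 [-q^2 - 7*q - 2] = -2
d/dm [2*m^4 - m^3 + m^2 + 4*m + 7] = 8*m^3 - 3*m^2 + 2*m + 4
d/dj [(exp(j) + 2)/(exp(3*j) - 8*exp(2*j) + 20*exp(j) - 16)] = 2*(-exp(2*j) - exp(j) + 14)*exp(j)/(exp(5*j) - 14*exp(4*j) + 76*exp(3*j) - 200*exp(2*j) + 256*exp(j) - 128)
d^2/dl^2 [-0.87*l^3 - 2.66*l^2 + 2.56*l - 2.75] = -5.22*l - 5.32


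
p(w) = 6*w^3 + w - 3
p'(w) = 18*w^2 + 1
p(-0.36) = -3.64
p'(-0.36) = 3.33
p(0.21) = -2.73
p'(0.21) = 1.79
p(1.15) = 7.28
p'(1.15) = 24.80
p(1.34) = 12.78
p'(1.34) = 33.32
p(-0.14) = -3.16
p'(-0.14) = 1.35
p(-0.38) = -3.71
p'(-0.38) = 3.60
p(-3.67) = -303.26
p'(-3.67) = 243.44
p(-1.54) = -26.45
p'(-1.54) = 43.69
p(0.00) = -3.00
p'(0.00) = 1.00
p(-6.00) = -1305.00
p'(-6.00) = 649.00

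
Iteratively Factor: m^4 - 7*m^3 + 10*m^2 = (m)*(m^3 - 7*m^2 + 10*m) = m*(m - 5)*(m^2 - 2*m) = m^2*(m - 5)*(m - 2)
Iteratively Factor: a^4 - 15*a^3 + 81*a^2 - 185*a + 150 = (a - 3)*(a^3 - 12*a^2 + 45*a - 50) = (a - 5)*(a - 3)*(a^2 - 7*a + 10) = (a - 5)^2*(a - 3)*(a - 2)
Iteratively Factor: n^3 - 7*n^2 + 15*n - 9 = (n - 1)*(n^2 - 6*n + 9) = (n - 3)*(n - 1)*(n - 3)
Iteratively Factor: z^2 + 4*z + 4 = (z + 2)*(z + 2)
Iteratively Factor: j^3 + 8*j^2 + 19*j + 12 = (j + 3)*(j^2 + 5*j + 4) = (j + 3)*(j + 4)*(j + 1)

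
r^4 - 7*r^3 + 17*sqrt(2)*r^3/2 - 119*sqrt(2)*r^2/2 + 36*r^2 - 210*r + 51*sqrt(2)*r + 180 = (r - 6)*(r - 1)*(r + 5*sqrt(2)/2)*(r + 6*sqrt(2))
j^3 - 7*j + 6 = (j - 2)*(j - 1)*(j + 3)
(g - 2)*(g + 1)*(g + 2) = g^3 + g^2 - 4*g - 4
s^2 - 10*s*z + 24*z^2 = (s - 6*z)*(s - 4*z)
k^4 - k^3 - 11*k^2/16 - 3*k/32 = k*(k - 3/2)*(k + 1/4)^2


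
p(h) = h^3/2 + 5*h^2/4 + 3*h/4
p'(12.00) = 246.75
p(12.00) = 1053.00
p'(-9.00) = 99.75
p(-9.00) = -270.00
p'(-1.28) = 0.01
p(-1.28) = 0.04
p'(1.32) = 6.66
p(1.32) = 4.32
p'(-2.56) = 4.18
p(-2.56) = -2.12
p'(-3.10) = 7.42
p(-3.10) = -5.21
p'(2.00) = 11.75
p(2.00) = 10.50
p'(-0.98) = -0.26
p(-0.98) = -0.01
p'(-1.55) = 0.48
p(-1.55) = -0.02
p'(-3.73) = 12.29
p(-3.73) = -11.35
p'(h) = 3*h^2/2 + 5*h/2 + 3/4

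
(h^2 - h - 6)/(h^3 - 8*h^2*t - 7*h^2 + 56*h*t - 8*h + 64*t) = (h^2 - h - 6)/(h^3 - 8*h^2*t - 7*h^2 + 56*h*t - 8*h + 64*t)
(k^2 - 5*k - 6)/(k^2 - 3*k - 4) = (k - 6)/(k - 4)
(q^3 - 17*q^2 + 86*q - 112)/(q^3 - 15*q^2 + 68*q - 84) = (q - 8)/(q - 6)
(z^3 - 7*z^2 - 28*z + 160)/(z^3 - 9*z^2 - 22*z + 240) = (z - 4)/(z - 6)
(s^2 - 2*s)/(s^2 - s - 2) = s/(s + 1)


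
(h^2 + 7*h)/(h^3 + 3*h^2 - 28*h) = 1/(h - 4)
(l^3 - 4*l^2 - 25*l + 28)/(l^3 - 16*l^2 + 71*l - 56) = (l + 4)/(l - 8)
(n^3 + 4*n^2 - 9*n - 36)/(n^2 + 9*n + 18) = (n^2 + n - 12)/(n + 6)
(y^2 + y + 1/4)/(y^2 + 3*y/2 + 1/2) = (y + 1/2)/(y + 1)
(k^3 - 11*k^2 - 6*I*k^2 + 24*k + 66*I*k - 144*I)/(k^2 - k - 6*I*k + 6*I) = (k^2 - 11*k + 24)/(k - 1)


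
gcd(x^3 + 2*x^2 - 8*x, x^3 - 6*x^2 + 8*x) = x^2 - 2*x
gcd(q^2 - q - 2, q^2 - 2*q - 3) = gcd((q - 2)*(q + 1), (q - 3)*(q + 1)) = q + 1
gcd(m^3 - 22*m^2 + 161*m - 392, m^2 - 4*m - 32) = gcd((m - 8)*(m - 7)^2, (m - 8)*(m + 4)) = m - 8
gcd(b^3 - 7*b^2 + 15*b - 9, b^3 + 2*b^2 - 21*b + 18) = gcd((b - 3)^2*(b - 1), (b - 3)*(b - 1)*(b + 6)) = b^2 - 4*b + 3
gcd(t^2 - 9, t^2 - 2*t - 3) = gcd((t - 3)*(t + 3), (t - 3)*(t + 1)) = t - 3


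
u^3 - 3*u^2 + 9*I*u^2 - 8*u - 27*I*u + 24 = (u - 3)*(u + I)*(u + 8*I)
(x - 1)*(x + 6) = x^2 + 5*x - 6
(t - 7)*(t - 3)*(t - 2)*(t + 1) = t^4 - 11*t^3 + 29*t^2 - t - 42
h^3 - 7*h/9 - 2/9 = (h - 1)*(h + 1/3)*(h + 2/3)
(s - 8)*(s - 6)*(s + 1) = s^3 - 13*s^2 + 34*s + 48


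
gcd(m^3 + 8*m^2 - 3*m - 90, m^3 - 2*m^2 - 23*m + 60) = m^2 + 2*m - 15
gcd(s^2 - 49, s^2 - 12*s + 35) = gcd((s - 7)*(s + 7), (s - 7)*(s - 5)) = s - 7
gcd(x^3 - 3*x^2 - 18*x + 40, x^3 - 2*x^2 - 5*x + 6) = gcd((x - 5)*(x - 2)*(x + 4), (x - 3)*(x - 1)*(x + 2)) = 1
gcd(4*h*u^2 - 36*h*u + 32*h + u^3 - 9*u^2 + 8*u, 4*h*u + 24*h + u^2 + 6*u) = 4*h + u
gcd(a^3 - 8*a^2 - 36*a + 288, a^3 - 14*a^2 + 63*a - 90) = a - 6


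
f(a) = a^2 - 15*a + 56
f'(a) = 2*a - 15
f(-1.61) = 82.74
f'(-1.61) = -18.22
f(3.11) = 19.02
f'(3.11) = -8.78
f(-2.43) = 98.35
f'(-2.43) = -19.86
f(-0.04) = 56.60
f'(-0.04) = -15.08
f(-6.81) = 204.53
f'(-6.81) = -28.62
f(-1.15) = 74.57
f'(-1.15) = -17.30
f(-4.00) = 132.00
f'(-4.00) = -23.00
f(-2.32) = 96.18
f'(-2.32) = -19.64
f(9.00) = 2.00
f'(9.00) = 3.00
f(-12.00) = 380.00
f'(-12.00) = -39.00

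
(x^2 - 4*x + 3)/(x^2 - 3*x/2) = 2*(x^2 - 4*x + 3)/(x*(2*x - 3))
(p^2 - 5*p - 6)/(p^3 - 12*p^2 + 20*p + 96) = (p + 1)/(p^2 - 6*p - 16)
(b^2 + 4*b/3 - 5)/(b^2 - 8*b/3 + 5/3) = (b + 3)/(b - 1)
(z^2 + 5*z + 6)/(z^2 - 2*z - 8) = (z + 3)/(z - 4)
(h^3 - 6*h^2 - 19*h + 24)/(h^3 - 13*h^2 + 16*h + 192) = (h - 1)/(h - 8)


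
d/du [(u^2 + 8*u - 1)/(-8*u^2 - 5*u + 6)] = (59*u^2 - 4*u + 43)/(64*u^4 + 80*u^3 - 71*u^2 - 60*u + 36)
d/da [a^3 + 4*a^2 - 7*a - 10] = 3*a^2 + 8*a - 7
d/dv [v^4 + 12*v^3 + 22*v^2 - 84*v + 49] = 4*v^3 + 36*v^2 + 44*v - 84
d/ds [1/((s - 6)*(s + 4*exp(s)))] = ((6 - s)*(s + 4*exp(s)) - (s - 6)^2*(4*exp(s) + 1))/((s - 6)^3*(s + 4*exp(s))^2)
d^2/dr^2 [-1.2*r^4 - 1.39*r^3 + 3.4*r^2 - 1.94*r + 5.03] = -14.4*r^2 - 8.34*r + 6.8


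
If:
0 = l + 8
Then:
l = -8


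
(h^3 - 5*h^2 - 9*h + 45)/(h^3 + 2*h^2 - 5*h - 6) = (h^2 - 8*h + 15)/(h^2 - h - 2)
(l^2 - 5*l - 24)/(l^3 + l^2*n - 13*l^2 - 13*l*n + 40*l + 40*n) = (l + 3)/(l^2 + l*n - 5*l - 5*n)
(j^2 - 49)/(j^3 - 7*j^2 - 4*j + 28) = (j + 7)/(j^2 - 4)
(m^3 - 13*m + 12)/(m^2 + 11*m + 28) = (m^2 - 4*m + 3)/(m + 7)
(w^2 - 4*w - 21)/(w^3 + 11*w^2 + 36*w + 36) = (w - 7)/(w^2 + 8*w + 12)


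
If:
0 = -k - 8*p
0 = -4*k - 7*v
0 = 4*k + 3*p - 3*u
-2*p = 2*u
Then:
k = 0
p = 0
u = 0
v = 0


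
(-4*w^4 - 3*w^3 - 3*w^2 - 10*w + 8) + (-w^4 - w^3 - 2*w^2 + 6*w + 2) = -5*w^4 - 4*w^3 - 5*w^2 - 4*w + 10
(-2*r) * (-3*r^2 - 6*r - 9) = 6*r^3 + 12*r^2 + 18*r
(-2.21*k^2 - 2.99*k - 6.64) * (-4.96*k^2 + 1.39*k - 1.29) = 10.9616*k^4 + 11.7585*k^3 + 31.6292*k^2 - 5.3725*k + 8.5656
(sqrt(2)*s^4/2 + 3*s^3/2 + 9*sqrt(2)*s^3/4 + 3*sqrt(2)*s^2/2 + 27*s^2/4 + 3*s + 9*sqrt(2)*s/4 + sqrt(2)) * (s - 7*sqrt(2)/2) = sqrt(2)*s^5/2 - 2*s^4 + 9*sqrt(2)*s^4/4 - 9*s^3 - 15*sqrt(2)*s^3/4 - 171*sqrt(2)*s^2/8 - 15*s^2/2 - 63*s/4 - 19*sqrt(2)*s/2 - 7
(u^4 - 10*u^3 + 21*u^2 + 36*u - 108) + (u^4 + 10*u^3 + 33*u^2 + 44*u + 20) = 2*u^4 + 54*u^2 + 80*u - 88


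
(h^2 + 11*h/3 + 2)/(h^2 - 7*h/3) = (3*h^2 + 11*h + 6)/(h*(3*h - 7))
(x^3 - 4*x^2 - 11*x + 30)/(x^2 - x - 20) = (x^2 + x - 6)/(x + 4)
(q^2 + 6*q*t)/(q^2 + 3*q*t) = (q + 6*t)/(q + 3*t)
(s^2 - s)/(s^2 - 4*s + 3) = s/(s - 3)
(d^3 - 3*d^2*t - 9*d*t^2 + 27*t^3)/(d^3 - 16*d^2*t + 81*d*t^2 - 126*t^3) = (d^2 - 9*t^2)/(d^2 - 13*d*t + 42*t^2)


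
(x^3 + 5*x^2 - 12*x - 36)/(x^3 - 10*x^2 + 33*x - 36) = (x^2 + 8*x + 12)/(x^2 - 7*x + 12)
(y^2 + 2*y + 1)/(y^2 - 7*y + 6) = (y^2 + 2*y + 1)/(y^2 - 7*y + 6)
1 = 1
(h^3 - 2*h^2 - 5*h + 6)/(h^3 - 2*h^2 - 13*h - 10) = (h^2 - 4*h + 3)/(h^2 - 4*h - 5)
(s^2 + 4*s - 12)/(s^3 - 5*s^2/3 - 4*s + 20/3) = 3*(s + 6)/(3*s^2 + s - 10)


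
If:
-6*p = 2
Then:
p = -1/3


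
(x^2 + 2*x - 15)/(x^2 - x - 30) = (x - 3)/(x - 6)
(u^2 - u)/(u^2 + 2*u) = (u - 1)/(u + 2)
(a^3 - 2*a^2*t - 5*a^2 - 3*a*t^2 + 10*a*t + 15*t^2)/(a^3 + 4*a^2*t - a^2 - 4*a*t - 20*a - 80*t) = (a^2 - 2*a*t - 3*t^2)/(a^2 + 4*a*t + 4*a + 16*t)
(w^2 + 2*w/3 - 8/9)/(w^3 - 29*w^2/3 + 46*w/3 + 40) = (w - 2/3)/(w^2 - 11*w + 30)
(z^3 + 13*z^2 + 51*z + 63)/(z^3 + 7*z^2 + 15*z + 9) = (z + 7)/(z + 1)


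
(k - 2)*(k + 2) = k^2 - 4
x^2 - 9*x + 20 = (x - 5)*(x - 4)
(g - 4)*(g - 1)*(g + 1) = g^3 - 4*g^2 - g + 4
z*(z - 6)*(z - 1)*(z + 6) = z^4 - z^3 - 36*z^2 + 36*z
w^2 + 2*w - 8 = (w - 2)*(w + 4)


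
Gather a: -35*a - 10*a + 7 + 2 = 9 - 45*a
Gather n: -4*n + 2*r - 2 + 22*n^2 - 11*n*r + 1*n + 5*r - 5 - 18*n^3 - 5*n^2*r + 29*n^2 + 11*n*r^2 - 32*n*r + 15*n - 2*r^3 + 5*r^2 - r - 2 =-18*n^3 + n^2*(51 - 5*r) + n*(11*r^2 - 43*r + 12) - 2*r^3 + 5*r^2 + 6*r - 9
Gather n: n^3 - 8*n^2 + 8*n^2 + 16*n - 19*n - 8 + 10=n^3 - 3*n + 2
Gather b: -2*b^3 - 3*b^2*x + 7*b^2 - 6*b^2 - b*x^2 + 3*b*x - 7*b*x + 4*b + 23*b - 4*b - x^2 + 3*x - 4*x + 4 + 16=-2*b^3 + b^2*(1 - 3*x) + b*(-x^2 - 4*x + 23) - x^2 - x + 20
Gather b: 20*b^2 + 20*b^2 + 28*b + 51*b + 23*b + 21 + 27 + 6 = 40*b^2 + 102*b + 54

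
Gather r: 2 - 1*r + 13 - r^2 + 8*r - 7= -r^2 + 7*r + 8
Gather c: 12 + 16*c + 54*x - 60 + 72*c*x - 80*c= c*(72*x - 64) + 54*x - 48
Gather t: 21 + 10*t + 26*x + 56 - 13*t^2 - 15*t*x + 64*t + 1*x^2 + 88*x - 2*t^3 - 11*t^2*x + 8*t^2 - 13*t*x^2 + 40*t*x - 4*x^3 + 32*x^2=-2*t^3 + t^2*(-11*x - 5) + t*(-13*x^2 + 25*x + 74) - 4*x^3 + 33*x^2 + 114*x + 77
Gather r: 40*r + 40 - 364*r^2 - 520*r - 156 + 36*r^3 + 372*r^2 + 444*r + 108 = 36*r^3 + 8*r^2 - 36*r - 8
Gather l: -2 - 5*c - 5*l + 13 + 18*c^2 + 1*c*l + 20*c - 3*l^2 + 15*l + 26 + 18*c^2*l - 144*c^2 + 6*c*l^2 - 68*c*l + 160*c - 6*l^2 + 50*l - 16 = -126*c^2 + 175*c + l^2*(6*c - 9) + l*(18*c^2 - 67*c + 60) + 21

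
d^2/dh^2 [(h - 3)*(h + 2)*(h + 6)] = 6*h + 10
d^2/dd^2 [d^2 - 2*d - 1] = 2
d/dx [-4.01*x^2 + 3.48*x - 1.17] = 3.48 - 8.02*x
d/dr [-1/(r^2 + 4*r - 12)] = 2*(r + 2)/(r^2 + 4*r - 12)^2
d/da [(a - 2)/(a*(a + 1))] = (-a^2 + 4*a + 2)/(a^2*(a^2 + 2*a + 1))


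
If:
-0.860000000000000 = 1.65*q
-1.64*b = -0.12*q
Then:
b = -0.04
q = -0.52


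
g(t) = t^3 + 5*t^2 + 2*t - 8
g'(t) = 3*t^2 + 10*t + 2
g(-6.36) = -75.73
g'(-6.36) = 59.75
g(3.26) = 86.30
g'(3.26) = 66.48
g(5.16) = 272.84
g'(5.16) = 133.48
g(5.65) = 343.27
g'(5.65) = 154.27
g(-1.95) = -0.30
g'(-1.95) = -6.09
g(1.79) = 17.34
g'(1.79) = 29.51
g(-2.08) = 0.47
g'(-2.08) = -5.82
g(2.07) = 26.43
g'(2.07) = 35.55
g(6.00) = 400.00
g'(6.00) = 170.00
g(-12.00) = -1040.00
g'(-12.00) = 314.00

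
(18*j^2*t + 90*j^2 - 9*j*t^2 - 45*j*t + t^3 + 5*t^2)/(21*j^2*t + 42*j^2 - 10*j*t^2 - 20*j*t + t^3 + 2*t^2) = (-6*j*t - 30*j + t^2 + 5*t)/(-7*j*t - 14*j + t^2 + 2*t)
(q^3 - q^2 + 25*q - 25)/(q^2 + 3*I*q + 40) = (q^2 + q*(-1 + 5*I) - 5*I)/(q + 8*I)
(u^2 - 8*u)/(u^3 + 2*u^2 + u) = (u - 8)/(u^2 + 2*u + 1)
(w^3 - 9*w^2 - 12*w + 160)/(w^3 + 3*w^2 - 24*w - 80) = (w - 8)/(w + 4)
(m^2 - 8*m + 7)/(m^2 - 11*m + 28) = (m - 1)/(m - 4)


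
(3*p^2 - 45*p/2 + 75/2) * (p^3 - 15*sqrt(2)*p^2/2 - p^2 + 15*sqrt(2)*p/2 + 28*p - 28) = 3*p^5 - 45*sqrt(2)*p^4/2 - 51*p^4/2 + 144*p^3 + 765*sqrt(2)*p^3/4 - 1503*p^2/2 - 450*sqrt(2)*p^2 + 1125*sqrt(2)*p/4 + 1680*p - 1050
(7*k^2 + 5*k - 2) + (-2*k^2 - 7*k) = 5*k^2 - 2*k - 2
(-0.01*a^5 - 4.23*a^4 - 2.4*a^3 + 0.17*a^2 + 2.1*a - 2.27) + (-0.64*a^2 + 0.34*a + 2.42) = -0.01*a^5 - 4.23*a^4 - 2.4*a^3 - 0.47*a^2 + 2.44*a + 0.15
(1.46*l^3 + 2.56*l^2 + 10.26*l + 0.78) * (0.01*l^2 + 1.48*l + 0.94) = 0.0146*l^5 + 2.1864*l^4 + 5.2638*l^3 + 17.599*l^2 + 10.7988*l + 0.7332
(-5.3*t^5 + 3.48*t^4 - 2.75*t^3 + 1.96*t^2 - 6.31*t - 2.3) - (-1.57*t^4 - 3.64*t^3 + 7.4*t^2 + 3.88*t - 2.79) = -5.3*t^5 + 5.05*t^4 + 0.89*t^3 - 5.44*t^2 - 10.19*t + 0.49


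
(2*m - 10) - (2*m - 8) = -2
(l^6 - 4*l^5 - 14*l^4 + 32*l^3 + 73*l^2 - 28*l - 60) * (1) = l^6 - 4*l^5 - 14*l^4 + 32*l^3 + 73*l^2 - 28*l - 60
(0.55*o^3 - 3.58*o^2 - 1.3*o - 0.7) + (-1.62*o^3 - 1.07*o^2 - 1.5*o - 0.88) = -1.07*o^3 - 4.65*o^2 - 2.8*o - 1.58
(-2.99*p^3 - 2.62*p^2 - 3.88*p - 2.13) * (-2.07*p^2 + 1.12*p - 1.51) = 6.1893*p^5 + 2.0746*p^4 + 9.6121*p^3 + 4.0197*p^2 + 3.4732*p + 3.2163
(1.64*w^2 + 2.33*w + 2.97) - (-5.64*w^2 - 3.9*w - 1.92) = 7.28*w^2 + 6.23*w + 4.89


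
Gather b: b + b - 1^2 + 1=2*b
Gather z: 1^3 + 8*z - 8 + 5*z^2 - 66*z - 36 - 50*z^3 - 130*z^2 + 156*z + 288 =-50*z^3 - 125*z^2 + 98*z + 245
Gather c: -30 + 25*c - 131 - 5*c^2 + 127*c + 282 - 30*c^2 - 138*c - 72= -35*c^2 + 14*c + 49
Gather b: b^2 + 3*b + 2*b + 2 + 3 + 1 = b^2 + 5*b + 6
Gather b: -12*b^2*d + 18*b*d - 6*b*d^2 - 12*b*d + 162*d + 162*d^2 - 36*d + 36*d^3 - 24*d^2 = -12*b^2*d + b*(-6*d^2 + 6*d) + 36*d^3 + 138*d^2 + 126*d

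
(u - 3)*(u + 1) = u^2 - 2*u - 3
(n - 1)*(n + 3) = n^2 + 2*n - 3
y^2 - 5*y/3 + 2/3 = (y - 1)*(y - 2/3)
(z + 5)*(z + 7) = z^2 + 12*z + 35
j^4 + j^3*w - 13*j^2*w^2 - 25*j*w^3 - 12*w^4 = (j - 4*w)*(j + w)^2*(j + 3*w)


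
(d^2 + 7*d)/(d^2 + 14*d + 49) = d/(d + 7)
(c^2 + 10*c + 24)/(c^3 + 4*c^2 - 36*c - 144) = 1/(c - 6)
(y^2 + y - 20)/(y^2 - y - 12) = (y + 5)/(y + 3)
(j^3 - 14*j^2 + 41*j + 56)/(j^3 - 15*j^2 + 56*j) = (j + 1)/j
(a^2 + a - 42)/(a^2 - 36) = (a + 7)/(a + 6)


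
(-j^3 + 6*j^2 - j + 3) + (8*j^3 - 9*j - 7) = 7*j^3 + 6*j^2 - 10*j - 4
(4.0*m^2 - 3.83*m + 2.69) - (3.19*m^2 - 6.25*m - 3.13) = 0.81*m^2 + 2.42*m + 5.82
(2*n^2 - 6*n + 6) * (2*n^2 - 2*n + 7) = 4*n^4 - 16*n^3 + 38*n^2 - 54*n + 42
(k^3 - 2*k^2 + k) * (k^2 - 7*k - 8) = k^5 - 9*k^4 + 7*k^3 + 9*k^2 - 8*k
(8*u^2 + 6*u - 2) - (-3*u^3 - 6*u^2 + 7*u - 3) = 3*u^3 + 14*u^2 - u + 1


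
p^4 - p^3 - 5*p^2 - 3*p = p*(p - 3)*(p + 1)^2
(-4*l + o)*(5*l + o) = -20*l^2 + l*o + o^2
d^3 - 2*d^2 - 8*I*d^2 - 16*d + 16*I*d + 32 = (d - 2)*(d - 4*I)^2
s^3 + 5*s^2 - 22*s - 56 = (s - 4)*(s + 2)*(s + 7)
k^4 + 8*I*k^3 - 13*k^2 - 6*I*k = k*(k + I)^2*(k + 6*I)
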